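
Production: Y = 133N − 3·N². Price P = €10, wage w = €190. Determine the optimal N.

The marginal product of N is MP_N = 133 − 6N.
A price-taking firm hires until the value of the marginal product equals the wage: P·MP_N = w, so 10·(133 − 6N) = 190.
Then 133 − 6N = 19, giving N = 19.

N* = 19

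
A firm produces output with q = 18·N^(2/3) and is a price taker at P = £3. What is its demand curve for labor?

N(w) = 46656/w³

MP_N = (2/3)·18·N^(-1/3) = 12·N^(-1/3).
Setting P·MP_N = w: 36·N^(-1/3) = w.
Solving for N: N^(-1/3) = w/36, so N = (36/w)^(3).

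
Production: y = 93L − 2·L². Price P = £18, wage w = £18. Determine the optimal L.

L* = 23

The marginal product of L is MP_L = 93 − 4L.
A price-taking firm hires until the value of the marginal product equals the wage: P·MP_L = w, so 18·(93 − 4L) = 18.
Then 93 − 4L = 1, giving L = 23.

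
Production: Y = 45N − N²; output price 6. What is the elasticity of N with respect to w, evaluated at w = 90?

ε = -0.5

From P·MP_N = w with MP_N = 45 − 2N, labor demand is N(w) = (45 − w/6)/2.
dN/dw = −1/(12) = -1/12.
At w = 90, N = 15, so ε = (dN/dw)·(w/N) = (-1/12)·(90/15) = -0.5.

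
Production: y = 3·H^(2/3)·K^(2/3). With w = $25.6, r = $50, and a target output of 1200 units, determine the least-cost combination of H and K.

Cost minimization requires the marginal rate of technical substitution to equal the input-price ratio: MP_H/MP_K = w/r.
Here MP_H/MP_K = (2/3)·(K/H)/(2/3) = (K/H). Setting this equal to 25.6/50 = 0.512 gives K = 0.512H.
Substituting into y = 1200: 3·H^(2/3)·(0.512H)^(2/3) = 1200.
Solving, H = 125 and K = 64.

H* = 125, K* = 64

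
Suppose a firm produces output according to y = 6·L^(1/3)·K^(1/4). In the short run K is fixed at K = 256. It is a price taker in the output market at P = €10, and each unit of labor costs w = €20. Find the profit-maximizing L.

L* = 8

With K = 256, MP_L = (1/3)·6·L^(-2/3)·256^(1/4) = 8·L^(-2/3).
Profit maximization for a price taker requires P·MP_L = w: 10·8·L^(-2/3) = 20.
So L^(-2/3) = 0.25, which gives L = 8.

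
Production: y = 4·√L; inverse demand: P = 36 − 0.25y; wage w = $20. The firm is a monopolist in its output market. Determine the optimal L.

Marginal revenue from the inverse demand is MR = 36 − 0.5y.
The marginal product is MP_L = 2·L^(-1/2).
A monopolist hires until marginal revenue product equals the wage: MR·MP_L = w.
At L, y = 4·√L. Substituting and solving: (36 − 2·√L)·2·L^(-1/2) = 20 gives L = 9.

L* = 9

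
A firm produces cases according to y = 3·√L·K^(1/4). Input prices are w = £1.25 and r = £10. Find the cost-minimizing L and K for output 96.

L* = 256, K* = 16

Cost minimization requires the marginal rate of technical substitution to equal the input-price ratio: MP_L/MP_K = w/r.
Here MP_L/MP_K = (1/2)·(K/L)/(1/4) = 2·(K/L). Setting this equal to 1.25/10 = 0.125 gives K = 0.0625L.
Substituting into y = 96: 3·L^(1/2)·(0.0625L)^(1/4) = 96.
Solving, L = 256 and K = 16.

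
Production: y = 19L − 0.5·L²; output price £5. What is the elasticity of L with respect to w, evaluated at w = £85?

ε = -8.5

From P·MP_L = w with MP_L = 19 − L, labor demand is L(w) = 19 − w/5.
dL/dw = −1/(5) = -0.2.
At w = 85, L = 2, so ε = (dL/dw)·(w/L) = (-0.2)·(85/2) = -8.5.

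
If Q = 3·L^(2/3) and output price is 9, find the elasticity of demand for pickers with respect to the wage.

ε = -3

MP_L = (2/3)·3·L^(-1/3), so P·MP_L = w gives 18·L^(-1/3) = w.
Solving, L(w) = (18/w)^(3). This is a constant-elasticity form: L ∝ w^(−3), so ε = −3.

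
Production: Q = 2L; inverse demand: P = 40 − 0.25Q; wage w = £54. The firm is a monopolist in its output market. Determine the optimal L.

L* = 13

Marginal revenue from the inverse demand is MR = 40 − 0.5Q.
The marginal product is MP_L = 2.
A monopolist hires until marginal revenue product equals the wage: MR·MP_L = w.
(40 − L)·2 = 54, so L = 13.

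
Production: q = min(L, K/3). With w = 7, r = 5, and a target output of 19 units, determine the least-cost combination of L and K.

L* = 19, K* = 57

With a fixed-proportions technology, the cost-minimizing bundle uses no slack in either input: L = K/3 = q.
So L = 19 and K = 3·19 = 57.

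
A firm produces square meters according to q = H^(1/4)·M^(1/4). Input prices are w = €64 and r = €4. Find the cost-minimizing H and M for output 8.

Cost minimization requires the marginal rate of technical substitution to equal the input-price ratio: MP_H/MP_M = w/r.
Here MP_H/MP_M = (1/4)·(M/H)/(1/4) = (M/H). Setting this equal to 64/4 = 16 gives M = 16H.
Substituting into q = 8: H^(1/4)·(16H)^(1/4) = 8.
Solving, H = 16 and M = 256.

H* = 16, M* = 256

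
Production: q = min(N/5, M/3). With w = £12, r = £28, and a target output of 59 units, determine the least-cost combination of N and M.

With a fixed-proportions technology, the cost-minimizing bundle uses no slack in either input: N/5 = M/3 = q.
So N = 5·59 = 295 and M = 3·59 = 177.

N* = 295, M* = 177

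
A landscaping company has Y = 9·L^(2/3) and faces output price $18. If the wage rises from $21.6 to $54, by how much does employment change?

ΔL = -117

From P·MP_L = w with MP_L = 6·L^(-1/3), the labor demand is L(w) = (108/w)^(3).
At w = 21.6: L = 125. At w = 54: L = 8.
ΔL = 8 − 125 = -117.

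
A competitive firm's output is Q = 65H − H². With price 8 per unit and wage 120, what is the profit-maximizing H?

H* = 25

The marginal product of H is MP_H = 65 − 2H.
A price-taking firm hires until the value of the marginal product equals the wage: P·MP_H = w, so 8·(65 − 2H) = 120.
Then 65 − 2H = 15, giving H = 25.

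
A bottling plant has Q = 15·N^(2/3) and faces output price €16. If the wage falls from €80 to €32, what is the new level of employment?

N* = 125

From P·MP_N = w with MP_N = 10·N^(-1/3), the labor demand is N(w) = (160/w)^(3).
At w = 80: N = 8. At w = 32: N = 125.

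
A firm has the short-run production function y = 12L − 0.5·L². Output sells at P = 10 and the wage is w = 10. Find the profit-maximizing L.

L* = 11

The marginal product of L is MP_L = 12 − L.
A price-taking firm hires until the value of the marginal product equals the wage: P·MP_L = w, so 10·(12 − L) = 10.
Then 12 − L = 1, giving L = 11.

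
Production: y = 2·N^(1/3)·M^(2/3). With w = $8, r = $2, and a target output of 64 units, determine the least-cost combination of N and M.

N* = 8, M* = 64

Cost minimization requires the marginal rate of technical substitution to equal the input-price ratio: MP_N/MP_M = w/r.
Here MP_N/MP_M = (1/3)·(M/N)/(2/3) = 0.5·(M/N). Setting this equal to 8/2 = 4 gives M = 8N.
Substituting into y = 64: 2·N^(1/3)·(8N)^(2/3) = 64.
Solving, N = 8 and M = 64.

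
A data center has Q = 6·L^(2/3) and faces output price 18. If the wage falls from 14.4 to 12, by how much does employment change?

From P·MP_L = w with MP_L = 4·L^(-1/3), the labor demand is L(w) = (72/w)^(3).
At w = 14.4: L = 125. At w = 12: L = 216.
ΔL = 216 − 125 = 91.

ΔL = 91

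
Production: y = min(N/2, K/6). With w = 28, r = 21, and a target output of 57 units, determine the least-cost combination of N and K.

N* = 114, K* = 342

With a fixed-proportions technology, the cost-minimizing bundle uses no slack in either input: N/2 = K/6 = y.
So N = 2·57 = 114 and K = 6·57 = 342.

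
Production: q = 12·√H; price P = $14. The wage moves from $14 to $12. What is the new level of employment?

H* = 49

From P·MP_H = w with MP_H = 6·H^(-1/2), the labor demand is H(w) = (84/w)^(2).
At w = 14: H = 36. At w = 12: H = 49.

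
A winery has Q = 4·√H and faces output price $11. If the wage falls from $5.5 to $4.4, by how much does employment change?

From P·MP_H = w with MP_H = 2·H^(-1/2), the labor demand is H(w) = (22/w)^(2).
At w = 5.5: H = 16. At w = 4.4: H = 25.
ΔH = 25 − 16 = 9.

ΔH = 9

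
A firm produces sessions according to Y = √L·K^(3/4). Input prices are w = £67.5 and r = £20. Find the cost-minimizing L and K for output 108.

L* = 16, K* = 81

Cost minimization requires the marginal rate of technical substitution to equal the input-price ratio: MP_L/MP_K = w/r.
Here MP_L/MP_K = (1/2)·(K/L)/(3/4) = (2/3)·(K/L). Setting this equal to 67.5/20 = 3.375 gives K = 5.0625L.
Substituting into Y = 108: L^(1/2)·(5.0625L)^(3/4) = 108.
Solving, L = 16 and K = 81.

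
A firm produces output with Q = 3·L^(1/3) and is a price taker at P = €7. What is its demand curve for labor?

L(w) = (7/w)^(3/2)

MP_L = (1/3)·3·L^(-2/3) = L^(-2/3).
Setting P·MP_L = w: 7·L^(-2/3) = w.
Solving for L: L^(-2/3) = w/7, so L = (7/w)^(3/2).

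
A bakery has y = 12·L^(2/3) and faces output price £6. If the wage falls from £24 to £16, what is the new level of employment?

L* = 27

From P·MP_L = w with MP_L = 8·L^(-1/3), the labor demand is L(w) = (48/w)^(3).
At w = 24: L = 8. At w = 16: L = 27.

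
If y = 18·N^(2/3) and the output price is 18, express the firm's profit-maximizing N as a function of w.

N(w) = (216/w)^(3)

MP_N = (2/3)·18·N^(-1/3) = 12·N^(-1/3).
Setting P·MP_N = w: 216·N^(-1/3) = w.
Solving for N: N^(-1/3) = w/216, so N = (216/w)^(3).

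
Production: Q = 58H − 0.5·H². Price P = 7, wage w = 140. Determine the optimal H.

The marginal product of H is MP_H = 58 − H.
A price-taking firm hires until the value of the marginal product equals the wage: P·MP_H = w, so 7·(58 − H) = 140.
Then 58 − H = 20, giving H = 38.

H* = 38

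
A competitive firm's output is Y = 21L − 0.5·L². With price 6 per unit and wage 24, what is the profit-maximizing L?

L* = 17

The marginal product of L is MP_L = 21 − L.
A price-taking firm hires until the value of the marginal product equals the wage: P·MP_L = w, so 6·(21 − L) = 24.
Then 21 − L = 4, giving L = 17.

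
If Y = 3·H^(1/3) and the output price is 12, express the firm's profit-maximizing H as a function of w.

H(w) = (12/w)^(3/2)

MP_H = (1/3)·3·H^(-2/3) = H^(-2/3).
Setting P·MP_H = w: 12·H^(-2/3) = w.
Solving for H: H^(-2/3) = w/12, so H = (12/w)^(3/2).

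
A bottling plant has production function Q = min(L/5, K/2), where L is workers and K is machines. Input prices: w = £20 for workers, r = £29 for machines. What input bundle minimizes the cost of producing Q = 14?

With a fixed-proportions technology, the cost-minimizing bundle uses no slack in either input: L/5 = K/2 = Q.
So L = 5·14 = 70 and K = 2·14 = 28.

L* = 70, K* = 28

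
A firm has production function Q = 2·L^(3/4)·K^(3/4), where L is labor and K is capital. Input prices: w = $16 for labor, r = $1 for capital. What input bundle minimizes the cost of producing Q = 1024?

L* = 16, K* = 256

Cost minimization requires the marginal rate of technical substitution to equal the input-price ratio: MP_L/MP_K = w/r.
Here MP_L/MP_K = (3/4)·(K/L)/(3/4) = (K/L). Setting this equal to 16/1 = 16 gives K = 16L.
Substituting into Q = 1024: 2·L^(3/4)·(16L)^(3/4) = 1024.
Solving, L = 16 and K = 256.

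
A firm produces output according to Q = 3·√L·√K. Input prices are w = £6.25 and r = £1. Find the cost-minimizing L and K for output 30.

L* = 4, K* = 25

Cost minimization requires the marginal rate of technical substitution to equal the input-price ratio: MP_L/MP_K = w/r.
Here MP_L/MP_K = (1/2)·(K/L)/(1/2) = (K/L). Setting this equal to 6.25/1 = 6.25 gives K = 6.25L.
Substituting into Q = 30: 3·L^(1/2)·(6.25L)^(1/2) = 30.
Solving, L = 4 and K = 25.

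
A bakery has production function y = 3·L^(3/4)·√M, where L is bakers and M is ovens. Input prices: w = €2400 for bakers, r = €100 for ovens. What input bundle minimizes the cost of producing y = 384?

Cost minimization requires the marginal rate of technical substitution to equal the input-price ratio: MP_L/MP_M = w/r.
Here MP_L/MP_M = (3/4)·(M/L)/(1/2) = 1.5·(M/L). Setting this equal to 2400/100 = 24 gives M = 16L.
Substituting into y = 384: 3·L^(3/4)·(16L)^(1/2) = 384.
Solving, L = 16 and M = 256.

L* = 16, M* = 256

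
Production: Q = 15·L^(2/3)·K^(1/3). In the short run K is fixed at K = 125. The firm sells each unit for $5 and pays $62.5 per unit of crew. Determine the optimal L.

With K = 125, MP_L = (2/3)·15·L^(-1/3)·125^(1/3) = 50·L^(-1/3).
Profit maximization for a price taker requires P·MP_L = w: 5·50·L^(-1/3) = 62.5.
So L^(-1/3) = 0.25, which gives L = 64.

L* = 64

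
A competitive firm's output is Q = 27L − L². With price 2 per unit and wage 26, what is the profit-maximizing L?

The marginal product of L is MP_L = 27 − 2L.
A price-taking firm hires until the value of the marginal product equals the wage: P·MP_L = w, so 2·(27 − 2L) = 26.
Then 27 − 2L = 13, giving L = 7.

L* = 7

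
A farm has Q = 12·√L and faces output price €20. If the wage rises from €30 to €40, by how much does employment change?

ΔL = -7

From P·MP_L = w with MP_L = 6·L^(-1/2), the labor demand is L(w) = (120/w)^(2).
At w = 30: L = 16. At w = 40: L = 9.
ΔL = 9 − 16 = -7.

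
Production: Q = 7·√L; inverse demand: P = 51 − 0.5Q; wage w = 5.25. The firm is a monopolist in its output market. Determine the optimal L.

Marginal revenue from the inverse demand is MR = 51 − Q.
The marginal product is MP_L = 3.5·L^(-1/2).
A monopolist hires until marginal revenue product equals the wage: MR·MP_L = w.
At L, Q = 7·√L. Substituting and solving: (51 − 7·√L)·3.5·L^(-1/2) = 5.25 gives L = 36.

L* = 36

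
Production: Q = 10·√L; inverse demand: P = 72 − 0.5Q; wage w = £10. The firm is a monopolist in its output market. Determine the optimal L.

Marginal revenue from the inverse demand is MR = 72 − Q.
The marginal product is MP_L = 5·L^(-1/2).
A monopolist hires until marginal revenue product equals the wage: MR·MP_L = w.
At L, Q = 10·√L. Substituting and solving: (72 − 10·√L)·5·L^(-1/2) = 10 gives L = 36.

L* = 36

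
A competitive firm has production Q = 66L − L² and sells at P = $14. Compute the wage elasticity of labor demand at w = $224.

ε = -0.32

From P·MP_L = w with MP_L = 66 − 2L, labor demand is L(w) = (66 − w/14)/2.
dL/dw = −1/(28) = -1/28.
At w = 224, L = 25, so ε = (dL/dw)·(w/L) = (-1/28)·(224/25) = -0.32.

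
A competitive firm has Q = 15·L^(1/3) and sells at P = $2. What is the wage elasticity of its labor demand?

MP_L = (1/3)·15·L^(-2/3), so P·MP_L = w gives 10·L^(-2/3) = w.
Solving, L(w) = (10/w)^(3/2). This is a constant-elasticity form: L ∝ w^(−3/2), so ε = −3/2.

ε = -1.5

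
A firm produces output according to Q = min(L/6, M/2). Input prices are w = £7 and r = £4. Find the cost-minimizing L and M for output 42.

With a fixed-proportions technology, the cost-minimizing bundle uses no slack in either input: L/6 = M/2 = Q.
So L = 6·42 = 252 and M = 2·42 = 84.

L* = 252, M* = 84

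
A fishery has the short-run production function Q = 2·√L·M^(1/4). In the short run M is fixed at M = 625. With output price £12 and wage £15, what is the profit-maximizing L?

With M = 625, MP_L = (1/2)·2·L^(-1/2)·625^(1/4) = 5·L^(-1/2).
Profit maximization for a price taker requires P·MP_L = w: 12·5·L^(-1/2) = 15.
So L^(-1/2) = 0.25, which gives L = 16.

L* = 16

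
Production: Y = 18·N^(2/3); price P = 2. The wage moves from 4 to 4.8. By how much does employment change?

From P·MP_N = w with MP_N = 12·N^(-1/3), the labor demand is N(w) = (24/w)^(3).
At w = 4: N = 216. At w = 4.8: N = 125.
ΔN = 125 − 216 = -91.

ΔN = -91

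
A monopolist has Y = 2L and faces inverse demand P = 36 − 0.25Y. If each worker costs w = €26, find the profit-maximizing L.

Marginal revenue from the inverse demand is MR = 36 − 0.5Y.
The marginal product is MP_L = 2.
A monopolist hires until marginal revenue product equals the wage: MR·MP_L = w.
(36 − L)·2 = 26, so L = 23.

L* = 23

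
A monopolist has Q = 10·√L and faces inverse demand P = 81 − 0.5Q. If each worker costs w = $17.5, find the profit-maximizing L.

Marginal revenue from the inverse demand is MR = 81 − Q.
The marginal product is MP_L = 5·L^(-1/2).
A monopolist hires until marginal revenue product equals the wage: MR·MP_L = w.
At L, Q = 10·√L. Substituting and solving: (81 − 10·√L)·5·L^(-1/2) = 17.5 gives L = 36.

L* = 36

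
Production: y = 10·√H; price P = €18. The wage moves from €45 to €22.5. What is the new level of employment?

From P·MP_H = w with MP_H = 5·H^(-1/2), the labor demand is H(w) = (90/w)^(2).
At w = 45: H = 4. At w = 22.5: H = 16.

H* = 16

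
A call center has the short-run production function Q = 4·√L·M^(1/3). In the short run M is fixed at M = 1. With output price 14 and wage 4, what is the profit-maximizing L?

L* = 49

With M = 1, MP_L = (1/2)·4·L^(-1/2)·1^(1/3) = 2·L^(-1/2).
Profit maximization for a price taker requires P·MP_L = w: 14·2·L^(-1/2) = 4.
So L^(-1/2) = 1/7, which gives L = 49.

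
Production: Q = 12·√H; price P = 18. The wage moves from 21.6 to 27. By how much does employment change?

From P·MP_H = w with MP_H = 6·H^(-1/2), the labor demand is H(w) = (108/w)^(2).
At w = 21.6: H = 25. At w = 27: H = 16.
ΔH = 16 − 25 = -9.

ΔH = -9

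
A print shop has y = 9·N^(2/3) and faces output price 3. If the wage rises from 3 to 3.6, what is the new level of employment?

From P·MP_N = w with MP_N = 6·N^(-1/3), the labor demand is N(w) = (18/w)^(3).
At w = 3: N = 216. At w = 3.6: N = 125.

N* = 125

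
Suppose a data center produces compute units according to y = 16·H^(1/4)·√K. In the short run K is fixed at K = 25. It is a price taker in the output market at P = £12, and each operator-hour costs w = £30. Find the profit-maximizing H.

H* = 16

With K = 25, MP_H = (1/4)·16·H^(-3/4)·25^(1/2) = 20·H^(-3/4).
Profit maximization for a price taker requires P·MP_H = w: 12·20·H^(-3/4) = 30.
So H^(-3/4) = 0.125, which gives H = 16.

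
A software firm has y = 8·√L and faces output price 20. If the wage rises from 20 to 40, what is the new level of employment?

L* = 4

From P·MP_L = w with MP_L = 4·L^(-1/2), the labor demand is L(w) = (80/w)^(2).
At w = 20: L = 16. At w = 40: L = 4.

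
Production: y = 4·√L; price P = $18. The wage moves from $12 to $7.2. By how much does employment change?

ΔL = 16

From P·MP_L = w with MP_L = 2·L^(-1/2), the labor demand is L(w) = (36/w)^(2).
At w = 12: L = 9. At w = 7.2: L = 25.
ΔL = 25 − 9 = 16.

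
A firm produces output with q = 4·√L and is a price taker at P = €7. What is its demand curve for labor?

L(w) = 196/w²

MP_L = (1/2)·4·L^(-1/2) = 2·L^(-1/2).
Setting P·MP_L = w: 14·L^(-1/2) = w.
Solving for L: L^(-1/2) = w/14, so L = (14/w)^(2).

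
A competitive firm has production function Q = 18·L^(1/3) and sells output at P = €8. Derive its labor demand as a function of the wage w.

L(w) = (48/w)^(3/2)

MP_L = (1/3)·18·L^(-2/3) = 6·L^(-2/3).
Setting P·MP_L = w: 48·L^(-2/3) = w.
Solving for L: L^(-2/3) = w/48, so L = (48/w)^(3/2).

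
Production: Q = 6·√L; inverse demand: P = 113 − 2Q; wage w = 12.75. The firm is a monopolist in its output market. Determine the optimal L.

L* = 16

Marginal revenue from the inverse demand is MR = 113 − 4Q.
The marginal product is MP_L = 3·L^(-1/2).
A monopolist hires until marginal revenue product equals the wage: MR·MP_L = w.
At L, Q = 6·√L. Substituting and solving: (113 − 24·√L)·3·L^(-1/2) = 12.75 gives L = 16.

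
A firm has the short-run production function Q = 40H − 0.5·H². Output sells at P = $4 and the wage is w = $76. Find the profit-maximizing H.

H* = 21

The marginal product of H is MP_H = 40 − H.
A price-taking firm hires until the value of the marginal product equals the wage: P·MP_H = w, so 4·(40 − H) = 76.
Then 40 − H = 19, giving H = 21.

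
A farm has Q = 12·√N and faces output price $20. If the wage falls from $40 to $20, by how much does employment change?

From P·MP_N = w with MP_N = 6·N^(-1/2), the labor demand is N(w) = (120/w)^(2).
At w = 40: N = 9. At w = 20: N = 36.
ΔN = 36 − 9 = 27.

ΔN = 27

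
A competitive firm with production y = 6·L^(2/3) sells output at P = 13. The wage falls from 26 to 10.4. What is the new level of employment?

L* = 125

From P·MP_L = w with MP_L = 4·L^(-1/3), the labor demand is L(w) = (52/w)^(3).
At w = 26: L = 8. At w = 10.4: L = 125.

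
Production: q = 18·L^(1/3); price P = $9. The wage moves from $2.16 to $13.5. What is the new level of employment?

From P·MP_L = w with MP_L = 6·L^(-2/3), the labor demand is L(w) = (54/w)^(3/2).
At w = 2.16: L = 125. At w = 13.5: L = 8.

L* = 8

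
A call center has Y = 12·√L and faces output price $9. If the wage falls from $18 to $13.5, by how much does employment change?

From P·MP_L = w with MP_L = 6·L^(-1/2), the labor demand is L(w) = (54/w)^(2).
At w = 18: L = 9. At w = 13.5: L = 16.
ΔL = 16 − 9 = 7.

ΔL = 7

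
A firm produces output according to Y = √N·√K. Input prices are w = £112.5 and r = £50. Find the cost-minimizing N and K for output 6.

N* = 4, K* = 9

Cost minimization requires the marginal rate of technical substitution to equal the input-price ratio: MP_N/MP_K = w/r.
Here MP_N/MP_K = (1/2)·(K/N)/(1/2) = (K/N). Setting this equal to 112.5/50 = 2.25 gives K = 2.25N.
Substituting into Y = 6: N^(1/2)·(2.25N)^(1/2) = 6.
Solving, N = 4 and K = 9.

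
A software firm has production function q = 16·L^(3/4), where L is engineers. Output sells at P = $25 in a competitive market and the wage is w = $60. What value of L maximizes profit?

MP_L = (3/4)·16·L^(-1/4) = 12·L^(-1/4).
Profit maximization for a price taker requires P·MP_L = w: 25·12·L^(-1/4) = 60.
So L^(-1/4) = 0.2, which gives L = 625.

L* = 625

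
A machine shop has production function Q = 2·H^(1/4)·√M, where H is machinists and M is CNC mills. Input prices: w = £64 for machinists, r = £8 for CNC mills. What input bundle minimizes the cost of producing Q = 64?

Cost minimization requires the marginal rate of technical substitution to equal the input-price ratio: MP_H/MP_M = w/r.
Here MP_H/MP_M = (1/4)·(M/H)/(1/2) = 0.5·(M/H). Setting this equal to 64/8 = 8 gives M = 16H.
Substituting into Q = 64: 2·H^(1/4)·(16H)^(1/2) = 64.
Solving, H = 16 and M = 256.

H* = 16, M* = 256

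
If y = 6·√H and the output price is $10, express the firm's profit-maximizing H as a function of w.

H(w) = 900/w²

MP_H = (1/2)·6·H^(-1/2) = 3·H^(-1/2).
Setting P·MP_H = w: 30·H^(-1/2) = w.
Solving for H: H^(-1/2) = w/30, so H = (30/w)^(2).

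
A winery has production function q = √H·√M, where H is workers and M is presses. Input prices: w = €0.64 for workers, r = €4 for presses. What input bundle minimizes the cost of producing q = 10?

Cost minimization requires the marginal rate of technical substitution to equal the input-price ratio: MP_H/MP_M = w/r.
Here MP_H/MP_M = (1/2)·(M/H)/(1/2) = (M/H). Setting this equal to 0.64/4 = 0.16 gives M = 0.16H.
Substituting into q = 10: H^(1/2)·(0.16H)^(1/2) = 10.
Solving, H = 25 and M = 4.

H* = 25, M* = 4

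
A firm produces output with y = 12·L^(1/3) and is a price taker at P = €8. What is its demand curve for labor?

L(w) = (32/w)^(3/2)

MP_L = (1/3)·12·L^(-2/3) = 4·L^(-2/3).
Setting P·MP_L = w: 32·L^(-2/3) = w.
Solving for L: L^(-2/3) = w/32, so L = (32/w)^(3/2).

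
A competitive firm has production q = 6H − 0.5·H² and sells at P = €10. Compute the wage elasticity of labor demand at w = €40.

ε = -2

From P·MP_H = w with MP_H = 6 − H, labor demand is H(w) = 6 − w/10.
dH/dw = −1/(10) = -0.1.
At w = 40, H = 2, so ε = (dH/dw)·(w/H) = (-0.1)·(40/2) = -2.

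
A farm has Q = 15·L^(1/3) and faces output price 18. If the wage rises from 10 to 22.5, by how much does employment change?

ΔL = -19

From P·MP_L = w with MP_L = 5·L^(-2/3), the labor demand is L(w) = (90/w)^(3/2).
At w = 10: L = 27. At w = 22.5: L = 8.
ΔL = 8 − 27 = -19.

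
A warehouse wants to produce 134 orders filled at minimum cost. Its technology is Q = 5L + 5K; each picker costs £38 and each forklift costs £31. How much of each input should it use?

The inputs are perfect substitutes, so the firm uses whichever has the lower cost per unit of output.
Cost per unit of output via L is w/5 = 7.6; via K it is r/5 = 6.2. K is cheaper.
Producing Q = 134 with K alone: L = 0, K = 26.8.

L* = 0, K* = 26.8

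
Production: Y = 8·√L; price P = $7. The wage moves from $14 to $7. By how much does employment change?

From P·MP_L = w with MP_L = 4·L^(-1/2), the labor demand is L(w) = (28/w)^(2).
At w = 14: L = 4. At w = 7: L = 16.
ΔL = 16 − 4 = 12.

ΔL = 12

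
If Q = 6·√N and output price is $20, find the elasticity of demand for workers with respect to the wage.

ε = -2

MP_N = (1/2)·6·N^(-1/2), so P·MP_N = w gives 60·N^(-1/2) = w.
Solving, N(w) = (60/w)^(2). This is a constant-elasticity form: N ∝ w^(−2), so ε = −2.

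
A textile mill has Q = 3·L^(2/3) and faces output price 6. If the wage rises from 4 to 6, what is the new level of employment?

L* = 8

From P·MP_L = w with MP_L = 2·L^(-1/3), the labor demand is L(w) = (12/w)^(3).
At w = 4: L = 27. At w = 6: L = 8.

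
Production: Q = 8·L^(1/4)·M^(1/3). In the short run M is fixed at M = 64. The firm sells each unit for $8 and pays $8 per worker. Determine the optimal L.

L* = 16

With M = 64, MP_L = (1/4)·8·L^(-3/4)·64^(1/3) = 8·L^(-3/4).
Profit maximization for a price taker requires P·MP_L = w: 8·8·L^(-3/4) = 8.
So L^(-3/4) = 0.125, which gives L = 16.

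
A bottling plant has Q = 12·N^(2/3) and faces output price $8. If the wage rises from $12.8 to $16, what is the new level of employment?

From P·MP_N = w with MP_N = 8·N^(-1/3), the labor demand is N(w) = (64/w)^(3).
At w = 12.8: N = 125. At w = 16: N = 64.

N* = 64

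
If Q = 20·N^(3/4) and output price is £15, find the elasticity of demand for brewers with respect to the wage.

ε = -4

MP_N = (3/4)·20·N^(-1/4), so P·MP_N = w gives 225·N^(-1/4) = w.
Solving, N(w) = (225/w)^(4). This is a constant-elasticity form: N ∝ w^(−4), so ε = −4.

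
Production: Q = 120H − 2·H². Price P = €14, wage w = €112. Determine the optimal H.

The marginal product of H is MP_H = 120 − 4H.
A price-taking firm hires until the value of the marginal product equals the wage: P·MP_H = w, so 14·(120 − 4H) = 112.
Then 120 − 4H = 8, giving H = 28.

H* = 28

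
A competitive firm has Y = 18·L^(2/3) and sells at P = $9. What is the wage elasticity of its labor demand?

ε = -3

MP_L = (2/3)·18·L^(-1/3), so P·MP_L = w gives 108·L^(-1/3) = w.
Solving, L(w) = (108/w)^(3). This is a constant-elasticity form: L ∝ w^(−3), so ε = −3.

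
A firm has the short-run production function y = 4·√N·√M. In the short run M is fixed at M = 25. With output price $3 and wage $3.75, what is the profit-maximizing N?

N* = 64

With M = 25, MP_N = (1/2)·4·N^(-1/2)·25^(1/2) = 10·N^(-1/2).
Profit maximization for a price taker requires P·MP_N = w: 3·10·N^(-1/2) = 3.75.
So N^(-1/2) = 0.125, which gives N = 64.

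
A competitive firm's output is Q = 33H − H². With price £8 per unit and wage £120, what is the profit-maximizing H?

The marginal product of H is MP_H = 33 − 2H.
A price-taking firm hires until the value of the marginal product equals the wage: P·MP_H = w, so 8·(33 − 2H) = 120.
Then 33 − 2H = 15, giving H = 9.

H* = 9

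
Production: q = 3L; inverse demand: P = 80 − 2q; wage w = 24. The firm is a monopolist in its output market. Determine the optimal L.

Marginal revenue from the inverse demand is MR = 80 − 4q.
The marginal product is MP_L = 3.
A monopolist hires until marginal revenue product equals the wage: MR·MP_L = w.
(80 − 12L)·3 = 24, so L = 6.

L* = 6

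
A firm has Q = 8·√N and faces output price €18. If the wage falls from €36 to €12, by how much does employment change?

ΔN = 32

From P·MP_N = w with MP_N = 4·N^(-1/2), the labor demand is N(w) = (72/w)^(2).
At w = 36: N = 4. At w = 12: N = 36.
ΔN = 36 − 4 = 32.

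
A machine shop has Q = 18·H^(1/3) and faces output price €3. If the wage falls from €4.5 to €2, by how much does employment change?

From P·MP_H = w with MP_H = 6·H^(-2/3), the labor demand is H(w) = (18/w)^(3/2).
At w = 4.5: H = 8. At w = 2: H = 27.
ΔH = 27 − 8 = 19.

ΔH = 19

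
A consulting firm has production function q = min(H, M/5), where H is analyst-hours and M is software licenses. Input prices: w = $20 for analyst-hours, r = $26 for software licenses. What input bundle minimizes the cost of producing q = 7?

With a fixed-proportions technology, the cost-minimizing bundle uses no slack in either input: H = M/5 = q.
So H = 7 and M = 5·7 = 35.

H* = 7, M* = 35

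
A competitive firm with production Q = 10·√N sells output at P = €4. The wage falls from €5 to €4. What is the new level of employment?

N* = 25

From P·MP_N = w with MP_N = 5·N^(-1/2), the labor demand is N(w) = (20/w)^(2).
At w = 5: N = 16. At w = 4: N = 25.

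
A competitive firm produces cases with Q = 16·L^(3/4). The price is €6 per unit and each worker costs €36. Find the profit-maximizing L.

L* = 16

MP_L = (3/4)·16·L^(-1/4) = 12·L^(-1/4).
Profit maximization for a price taker requires P·MP_L = w: 6·12·L^(-1/4) = 36.
So L^(-1/4) = 0.5, which gives L = 16.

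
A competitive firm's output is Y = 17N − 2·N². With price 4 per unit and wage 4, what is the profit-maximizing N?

The marginal product of N is MP_N = 17 − 4N.
A price-taking firm hires until the value of the marginal product equals the wage: P·MP_N = w, so 4·(17 − 4N) = 4.
Then 17 − 4N = 1, giving N = 4.

N* = 4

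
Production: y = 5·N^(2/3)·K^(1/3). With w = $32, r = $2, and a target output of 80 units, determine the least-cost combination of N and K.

N* = 8, K* = 64

Cost minimization requires the marginal rate of technical substitution to equal the input-price ratio: MP_N/MP_K = w/r.
Here MP_N/MP_K = (2/3)·(K/N)/(1/3) = 2·(K/N). Setting this equal to 32/2 = 16 gives K = 8N.
Substituting into y = 80: 5·N^(2/3)·(8N)^(1/3) = 80.
Solving, N = 8 and K = 64.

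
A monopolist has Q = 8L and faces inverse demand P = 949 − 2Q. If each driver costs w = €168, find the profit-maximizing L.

Marginal revenue from the inverse demand is MR = 949 − 4Q.
The marginal product is MP_L = 8.
A monopolist hires until marginal revenue product equals the wage: MR·MP_L = w.
(949 − 32L)·8 = 168, so L = 29.

L* = 29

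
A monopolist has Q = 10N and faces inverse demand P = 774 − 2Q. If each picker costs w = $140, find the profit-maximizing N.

Marginal revenue from the inverse demand is MR = 774 − 4Q.
The marginal product is MP_N = 10.
A monopolist hires until marginal revenue product equals the wage: MR·MP_N = w.
(774 − 40N)·10 = 140, so N = 19.

N* = 19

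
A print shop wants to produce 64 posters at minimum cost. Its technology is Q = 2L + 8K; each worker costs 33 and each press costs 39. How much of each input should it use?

The inputs are perfect substitutes, so the firm uses whichever has the lower cost per unit of output.
Cost per unit of output via L is w/2 = 16.5; via K it is r/8 = 4.875. K is cheaper.
Producing Q = 64 with K alone: L = 0, K = 8.

L* = 0, K* = 8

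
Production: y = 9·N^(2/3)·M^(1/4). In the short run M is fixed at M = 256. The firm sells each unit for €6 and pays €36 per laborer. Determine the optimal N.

N* = 64

With M = 256, MP_N = (2/3)·9·N^(-1/3)·256^(1/4) = 24·N^(-1/3).
Profit maximization for a price taker requires P·MP_N = w: 6·24·N^(-1/3) = 36.
So N^(-1/3) = 0.25, which gives N = 64.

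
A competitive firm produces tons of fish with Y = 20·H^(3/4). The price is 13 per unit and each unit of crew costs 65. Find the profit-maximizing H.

H* = 81

MP_H = (3/4)·20·H^(-1/4) = 15·H^(-1/4).
Profit maximization for a price taker requires P·MP_H = w: 13·15·H^(-1/4) = 65.
So H^(-1/4) = 1/3, which gives H = 81.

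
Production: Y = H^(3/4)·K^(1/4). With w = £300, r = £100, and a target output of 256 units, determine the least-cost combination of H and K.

Cost minimization requires the marginal rate of technical substitution to equal the input-price ratio: MP_H/MP_K = w/r.
Here MP_H/MP_K = (3/4)·(K/H)/(1/4) = 3·(K/H). Setting this equal to 300/100 = 3 gives K = H.
Substituting into Y = 256: H^(3/4)·(H)^(1/4) = 256.
Solving, H = 256 and K = 256.

H* = 256, K* = 256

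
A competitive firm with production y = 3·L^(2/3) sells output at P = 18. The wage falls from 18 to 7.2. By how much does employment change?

From P·MP_L = w with MP_L = 2·L^(-1/3), the labor demand is L(w) = (36/w)^(3).
At w = 18: L = 8. At w = 7.2: L = 125.
ΔL = 125 − 8 = 117.

ΔL = 117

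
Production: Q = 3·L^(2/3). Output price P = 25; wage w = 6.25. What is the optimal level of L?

L* = 512

MP_L = (2/3)·3·L^(-1/3) = 2·L^(-1/3).
Profit maximization for a price taker requires P·MP_L = w: 25·2·L^(-1/3) = 6.25.
So L^(-1/3) = 0.125, which gives L = 512.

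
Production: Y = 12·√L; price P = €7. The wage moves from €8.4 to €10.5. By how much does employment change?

From P·MP_L = w with MP_L = 6·L^(-1/2), the labor demand is L(w) = (42/w)^(2).
At w = 8.4: L = 25. At w = 10.5: L = 16.
ΔL = 16 − 25 = -9.

ΔL = -9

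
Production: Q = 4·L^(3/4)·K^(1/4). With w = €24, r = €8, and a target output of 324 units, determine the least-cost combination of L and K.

L* = 81, K* = 81

Cost minimization requires the marginal rate of technical substitution to equal the input-price ratio: MP_L/MP_K = w/r.
Here MP_L/MP_K = (3/4)·(K/L)/(1/4) = 3·(K/L). Setting this equal to 24/8 = 3 gives K = L.
Substituting into Q = 324: 4·L^(3/4)·(L)^(1/4) = 324.
Solving, L = 81 and K = 81.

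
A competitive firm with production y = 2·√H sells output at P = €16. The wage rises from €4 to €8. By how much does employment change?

From P·MP_H = w with MP_H = H^(-1/2), the labor demand is H(w) = (16/w)^(2).
At w = 4: H = 16. At w = 8: H = 4.
ΔH = 4 − 16 = -12.

ΔH = -12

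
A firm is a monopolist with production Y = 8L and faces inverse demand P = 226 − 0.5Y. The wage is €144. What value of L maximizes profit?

Marginal revenue from the inverse demand is MR = 226 − Y.
The marginal product is MP_L = 8.
A monopolist hires until marginal revenue product equals the wage: MR·MP_L = w.
(226 − 8L)·8 = 144, so L = 26.

L* = 26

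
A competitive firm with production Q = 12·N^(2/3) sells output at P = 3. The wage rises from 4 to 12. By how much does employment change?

ΔN = -208

From P·MP_N = w with MP_N = 8·N^(-1/3), the labor demand is N(w) = (24/w)^(3).
At w = 4: N = 216. At w = 12: N = 8.
ΔN = 8 − 216 = -208.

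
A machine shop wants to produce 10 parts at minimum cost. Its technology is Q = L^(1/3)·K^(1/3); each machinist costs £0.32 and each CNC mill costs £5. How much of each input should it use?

Cost minimization requires the marginal rate of technical substitution to equal the input-price ratio: MP_L/MP_K = w/r.
Here MP_L/MP_K = (1/3)·(K/L)/(1/3) = (K/L). Setting this equal to 0.32/5 = 0.064 gives K = 0.064L.
Substituting into Q = 10: L^(1/3)·(0.064L)^(1/3) = 10.
Solving, L = 125 and K = 8.

L* = 125, K* = 8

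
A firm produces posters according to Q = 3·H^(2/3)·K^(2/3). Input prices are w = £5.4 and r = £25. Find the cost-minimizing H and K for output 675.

H* = 125, K* = 27

Cost minimization requires the marginal rate of technical substitution to equal the input-price ratio: MP_H/MP_K = w/r.
Here MP_H/MP_K = (2/3)·(K/H)/(2/3) = (K/H). Setting this equal to 5.4/25 = 0.216 gives K = 0.216H.
Substituting into Q = 675: 3·H^(2/3)·(0.216H)^(2/3) = 675.
Solving, H = 125 and K = 27.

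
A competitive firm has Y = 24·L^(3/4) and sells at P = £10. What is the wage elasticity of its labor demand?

MP_L = (3/4)·24·L^(-1/4), so P·MP_L = w gives 180·L^(-1/4) = w.
Solving, L(w) = (180/w)^(4). This is a constant-elasticity form: L ∝ w^(−4), so ε = −4.

ε = -4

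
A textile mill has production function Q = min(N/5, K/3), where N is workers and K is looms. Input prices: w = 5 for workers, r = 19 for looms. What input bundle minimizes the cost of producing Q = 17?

N* = 85, K* = 51

With a fixed-proportions technology, the cost-minimizing bundle uses no slack in either input: N/5 = K/3 = Q.
So N = 5·17 = 85 and K = 3·17 = 51.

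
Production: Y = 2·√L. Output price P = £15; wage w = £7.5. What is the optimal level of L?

MP_L = (1/2)·2·L^(-1/2) = L^(-1/2).
Profit maximization for a price taker requires P·MP_L = w: 15·L^(-1/2) = 7.5.
So L^(-1/2) = 0.5, which gives L = 4.

L* = 4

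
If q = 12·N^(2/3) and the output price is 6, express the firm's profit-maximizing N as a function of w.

MP_N = (2/3)·12·N^(-1/3) = 8·N^(-1/3).
Setting P·MP_N = w: 48·N^(-1/3) = w.
Solving for N: N^(-1/3) = w/48, so N = (48/w)^(3).

N(w) = 110592/w³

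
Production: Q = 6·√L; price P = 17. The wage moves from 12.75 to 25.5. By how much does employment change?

From P·MP_L = w with MP_L = 3·L^(-1/2), the labor demand is L(w) = (51/w)^(2).
At w = 12.75: L = 16. At w = 25.5: L = 4.
ΔL = 4 − 16 = -12.

ΔL = -12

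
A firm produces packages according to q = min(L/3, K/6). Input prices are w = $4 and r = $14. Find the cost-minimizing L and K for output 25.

With a fixed-proportions technology, the cost-minimizing bundle uses no slack in either input: L/3 = K/6 = q.
So L = 3·25 = 75 and K = 6·25 = 150.

L* = 75, K* = 150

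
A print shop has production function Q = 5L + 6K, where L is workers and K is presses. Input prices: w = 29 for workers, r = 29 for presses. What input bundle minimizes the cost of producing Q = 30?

L* = 0, K* = 5

The inputs are perfect substitutes, so the firm uses whichever has the lower cost per unit of output.
Cost per unit of output via L is w/5 = 5.8; via K it is r/6 = 29/6. K is cheaper.
Producing Q = 30 with K alone: L = 0, K = 5.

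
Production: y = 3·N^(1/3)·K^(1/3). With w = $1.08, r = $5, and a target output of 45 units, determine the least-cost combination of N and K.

N* = 125, K* = 27

Cost minimization requires the marginal rate of technical substitution to equal the input-price ratio: MP_N/MP_K = w/r.
Here MP_N/MP_K = (1/3)·(K/N)/(1/3) = (K/N). Setting this equal to 1.08/5 = 0.216 gives K = 0.216N.
Substituting into y = 45: 3·N^(1/3)·(0.216N)^(1/3) = 45.
Solving, N = 125 and K = 27.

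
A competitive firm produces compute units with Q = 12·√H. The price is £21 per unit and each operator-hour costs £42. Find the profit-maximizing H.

H* = 9

MP_H = (1/2)·12·H^(-1/2) = 6·H^(-1/2).
Profit maximization for a price taker requires P·MP_H = w: 21·6·H^(-1/2) = 42.
So H^(-1/2) = 1/3, which gives H = 9.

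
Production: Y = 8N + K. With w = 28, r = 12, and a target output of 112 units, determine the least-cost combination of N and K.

The inputs are perfect substitutes, so the firm uses whichever has the lower cost per unit of output.
Cost per unit of output via N is 3.5; via K it is 12. N is cheaper.
Producing Y = 112 with N alone: N = 14, K = 0.

N* = 14, K* = 0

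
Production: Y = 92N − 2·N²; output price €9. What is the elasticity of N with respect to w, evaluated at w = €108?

ε = -0.15

From P·MP_N = w with MP_N = 92 − 4N, labor demand is N(w) = (92 − w/9)/4.
dN/dw = −1/(36) = -1/36.
At w = 108, N = 20, so ε = (dN/dw)·(w/N) = (-1/36)·(108/20) = -0.15.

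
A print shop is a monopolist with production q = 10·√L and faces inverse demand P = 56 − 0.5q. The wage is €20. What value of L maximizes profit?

L* = 16

Marginal revenue from the inverse demand is MR = 56 − q.
The marginal product is MP_L = 5·L^(-1/2).
A monopolist hires until marginal revenue product equals the wage: MR·MP_L = w.
At L, q = 10·√L. Substituting and solving: (56 − 10·√L)·5·L^(-1/2) = 20 gives L = 16.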